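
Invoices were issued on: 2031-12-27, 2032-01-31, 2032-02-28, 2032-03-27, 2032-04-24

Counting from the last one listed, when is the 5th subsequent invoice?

Every date is a Saturday; gaps 35, 28, 28, 28 days.
Each is the last Saturday of its month (at least one falls on the 29th or later, ruling out '4th Saturday').
May 2032 ends with Saturday 2032-05-29.
June 2032 ends with Saturday 2032-06-26.
July 2032 ends with Saturday 2032-07-31.
Last Saturday of August 2032: 2032-08-28.
Last Saturday of September 2032: 2032-09-25.

2032-09-25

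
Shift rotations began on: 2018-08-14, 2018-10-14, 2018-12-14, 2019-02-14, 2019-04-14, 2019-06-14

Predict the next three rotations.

2019-08-14, 2019-10-14, 2019-12-14

Each date is the 14th; the gaps (61, 61, 62, 59, 61) track the month lengths.
The rule is the 14th of every 2 months.
August 2019: 2019-08-14.
October 2019: 2019-10-14.
December 2019: 2019-12-14.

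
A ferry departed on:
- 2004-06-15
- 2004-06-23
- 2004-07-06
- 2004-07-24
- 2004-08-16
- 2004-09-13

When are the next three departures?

Gaps: 8, 13, 18, 23, 28 days — each gap is 5 larger than the previous one.
Next gap: 33 days. 2004-09-13 + 33 days = 2004-10-16.
Next gap: 38 days. 2004-10-16 + 38 days = 2004-11-23.
Next gap: 43 days. 2004-11-23 + 43 days = 2005-01-05.

2004-10-16, 2004-11-23, 2005-01-05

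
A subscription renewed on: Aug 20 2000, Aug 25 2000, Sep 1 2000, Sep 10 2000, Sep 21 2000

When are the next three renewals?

Oct 4 2000, Oct 19 2000, Nov 5 2000

Intervals are 5, 7, 9, 11 days — an arithmetic progression with common difference 2.
Next gap: 13 days. Sep 21 2000 + 13 days = Oct 4 2000.
Next gap: 15 days. Oct 4 2000 + 15 days = Oct 19 2000.
Next gap: 17 days. Oct 19 2000 + 17 days = Nov 5 2000.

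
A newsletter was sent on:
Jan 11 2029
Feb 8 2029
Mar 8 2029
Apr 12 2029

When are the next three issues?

May 10 2029, Jun 14 2029, Jul 12 2029

These are Thursdays at 28- or 35-day spacing (28, 28, 35).
The pattern: 2nd Thursday of the month.
2nd Thursday of May 2029: May 10 2029.
2nd Thursday of June 2029: Jun 14 2029.
July 2029 — 2nd Thursday is Jul 12 2029.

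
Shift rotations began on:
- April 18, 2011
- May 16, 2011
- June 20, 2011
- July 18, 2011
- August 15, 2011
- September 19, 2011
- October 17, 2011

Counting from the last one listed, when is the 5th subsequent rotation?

These are Mondays at 28- or 35-day spacing (28, 35, 28, 28, 35, 28).
The pattern: 3rd Monday of the month.
3rd Monday of November 2011: November 21, 2011.
December 2011 — 3rd Monday is December 19, 2011.
3rd Monday of January 2012: January 16, 2012.
February 2012 — 3rd Monday is February 20, 2012.
March 2012 — 3rd Monday is March 19, 2012.

March 19, 2012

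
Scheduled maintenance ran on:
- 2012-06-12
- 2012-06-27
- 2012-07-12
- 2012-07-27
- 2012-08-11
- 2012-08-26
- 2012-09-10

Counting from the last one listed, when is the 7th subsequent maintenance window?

The spacing is 15, 15, 15, 15, 15, 15 days — always 15 days.
2012-09-10 + 15 days = 2012-09-25.
2012-09-25 + 15 days = 2012-10-10.
2012-10-10 + 15 days = 2012-10-25.
2012-10-25 + 15 days = 2012-11-09.
2012-11-09 + 15 days = 2012-11-24.
2012-11-24 + 15 days = 2012-12-09.
2012-12-09 + 15 days = 2012-12-24.

2012-12-24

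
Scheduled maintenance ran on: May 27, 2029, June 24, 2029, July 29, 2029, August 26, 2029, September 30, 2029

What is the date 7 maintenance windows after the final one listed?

These are Sundays with 28, 35, 28, 35-day gaps.
Each is the final Sunday of its month — July 29, 2029 is past the 28th, so '4th Sunday' doesn't fit.
Last Sunday of October 2029: October 28, 2029.
Last Sunday of November 2029: November 25, 2029.
Last Sunday of December 2029: December 30, 2029.
Last Sunday of January 2030: January 27, 2030.
Last Sunday of February 2030: February 24, 2030.
Last Sunday of March 2030: March 31, 2030.
Last Sunday of April 2030: April 28, 2030.

April 28, 2030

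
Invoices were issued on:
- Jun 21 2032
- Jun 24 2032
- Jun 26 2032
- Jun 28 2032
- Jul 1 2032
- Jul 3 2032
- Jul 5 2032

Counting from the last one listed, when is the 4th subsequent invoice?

The gap pattern 3, 2, 2, 3, 2, 2 repeats every 3 events.
These are the Mondays, Thursdays and Saturdays of each week.
The following Thursday is Jul 8 2032.
Next Saturday: Jul 10 2032.
The following Monday is Jul 12 2032.
Next Thursday: Jul 15 2032.

Jul 15 2032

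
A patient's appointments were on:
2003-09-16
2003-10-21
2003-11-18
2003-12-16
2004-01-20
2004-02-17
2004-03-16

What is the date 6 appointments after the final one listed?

Gaps: 35, 28, 28, 35, 28, 28 days — a mix of 28 and 35. Every date is a Tuesday.
Each is the 3rd Tuesday of its month.
April 2004 — 3rd Tuesday is 2004-04-20.
3rd Tuesday of May 2004: 2004-05-18.
June 2004 — 3rd Tuesday is 2004-06-15.
July 2004 — 3rd Tuesday is 2004-07-20.
3rd Tuesday of August 2004: 2004-08-17.
September 2004 — 3rd Tuesday is 2004-09-21.

2004-09-21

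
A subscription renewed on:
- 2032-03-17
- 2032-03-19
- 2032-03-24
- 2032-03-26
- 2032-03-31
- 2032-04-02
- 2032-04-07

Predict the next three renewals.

2032-04-09, 2032-04-14, 2032-04-16

Every event lands on a Wednesday or Friday (gaps cycle 2, 5, 2, 5, 2, 5).
So the schedule is: every Wednesday and Friday.
Next Friday: 2032-04-09.
The following Wednesday is 2032-04-14.
Next Friday: 2032-04-16.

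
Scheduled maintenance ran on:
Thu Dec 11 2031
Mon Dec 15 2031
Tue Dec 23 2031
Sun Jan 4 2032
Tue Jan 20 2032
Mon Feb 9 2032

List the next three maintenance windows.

Thu Mar 4 2032, Thu Apr 1 2032, Mon May 3 2032

Intervals are 4, 8, 12, 16, 20 days — an arithmetic progression with common difference 4.
Next gap: 24 days. Mon Feb 9 2032 + 24 days = Thu Mar 4 2032.
Next gap: 28 days. Thu Mar 4 2032 + 28 days = Thu Apr 1 2032.
Next gap: 32 days. Thu Apr 1 2032 + 32 days = Mon May 3 2032.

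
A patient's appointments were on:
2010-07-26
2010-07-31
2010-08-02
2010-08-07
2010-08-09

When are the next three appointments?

Gaps: 5, 2, 5, 2 days — not constant, but cyclic with period 2.
The events fall on every Monday and Saturday.
The following Saturday is 2010-08-14.
Next Monday: 2010-08-16.
The following Saturday is 2010-08-21.

2010-08-14, 2010-08-16, 2010-08-21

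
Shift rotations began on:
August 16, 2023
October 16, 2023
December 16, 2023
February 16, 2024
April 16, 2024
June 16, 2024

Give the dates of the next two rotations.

Gaps: 61, 61, 62, 60, 61 days — not constant. Every event is on the 16th of the month.
Pattern: the 16th of every 2 months.
Next: August 2024 → August 16, 2024.
Next: October 2024 → October 16, 2024.

August 16, 2024; October 16, 2024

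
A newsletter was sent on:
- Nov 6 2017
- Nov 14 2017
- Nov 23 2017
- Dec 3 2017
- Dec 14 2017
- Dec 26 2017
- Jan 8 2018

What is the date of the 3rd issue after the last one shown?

The spacing grows by 1 each time: 8, 9, 10, 11, 12, 13 days.
Next gap: 14 days. Jan 8 2018 + 14 days = Jan 22 2018.
Next gap: 15 days. Jan 22 2018 + 15 days = Feb 6 2018.
Next gap: 16 days. Feb 6 2018 + 16 days = Feb 22 2018.

Feb 22 2018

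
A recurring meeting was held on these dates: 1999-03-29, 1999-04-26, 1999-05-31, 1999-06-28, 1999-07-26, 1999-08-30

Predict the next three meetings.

Every date is a Monday; gaps 28, 35, 28, 28, 35 days.
Each is the last Monday of its month (at least one falls on the 29th or later, ruling out '4th Monday').
September 1999 ends with Monday 1999-09-27.
Last Monday of October 1999: 1999-10-25.
November 1999 ends with Monday 1999-11-29.

1999-09-27, 1999-10-25, 1999-11-29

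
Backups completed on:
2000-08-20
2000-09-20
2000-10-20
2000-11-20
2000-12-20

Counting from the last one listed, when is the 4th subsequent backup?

2001-04-20

The day-of-month is always 20 (31, 30, 31, 30 days between events).
So this recurs on the 20th of each month.
January 2001: 2001-01-20.
Next: February 2001 → 2001-02-20.
March 2001: 2001-03-20.
Next: April 2001 → 2001-04-20.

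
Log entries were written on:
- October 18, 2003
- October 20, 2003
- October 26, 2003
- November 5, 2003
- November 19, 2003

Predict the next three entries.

December 7, 2003; December 29, 2003; January 24, 2004

Intervals are 2, 6, 10, 14 days — an arithmetic progression with common difference 4.
Next gap: 18 days. November 19, 2003 + 18 days = December 7, 2003.
Next gap: 22 days. December 7, 2003 + 22 days = December 29, 2003.
Next gap: 26 days. December 29, 2003 + 26 days = January 24, 2004.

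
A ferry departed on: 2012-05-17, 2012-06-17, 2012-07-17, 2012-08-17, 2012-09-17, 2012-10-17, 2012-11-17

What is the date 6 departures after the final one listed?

Each date is the 17th; the gaps (31, 30, 31, 31, 30, 31) track the month lengths.
The rule is the 17th of each month.
December 2012: 2012-12-17.
January 2013: 2013-01-17.
February 2013: 2013-02-17.
March 2013: 2013-03-17.
Next: April 2013 → 2013-04-17.
Next: May 2013 → 2013-05-17.

2013-05-17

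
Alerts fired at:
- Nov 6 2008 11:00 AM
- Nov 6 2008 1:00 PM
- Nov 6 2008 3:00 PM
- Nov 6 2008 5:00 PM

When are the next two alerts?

Spacing: 2, 2, 2 h — constant 2 h.
Nov 6 2008 5:00 PM + 2 h = Nov 6 2008 7:00 PM.
Nov 6 2008 7:00 PM + 2 h = Nov 6 2008 9:00 PM.

Nov 6 2008 7:00 PM, Nov 6 2008 9:00 PM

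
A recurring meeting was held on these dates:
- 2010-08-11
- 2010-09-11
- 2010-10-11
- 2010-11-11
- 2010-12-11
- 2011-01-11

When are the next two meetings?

The day-of-month is always 11 (31, 30, 31, 30, 31 days between events).
So this recurs on the 11th of each month.
February 2011: 2011-02-11.
March 2011: 2011-03-11.

2011-02-11, 2011-03-11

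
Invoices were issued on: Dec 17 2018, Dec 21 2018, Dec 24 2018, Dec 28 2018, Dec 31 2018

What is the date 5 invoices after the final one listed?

The gap pattern 4, 3, 4, 3 repeats every 2 events.
These are the Mondays and Fridays of each week.
Next Friday: Jan 4 2019.
Next Monday: Jan 7 2019.
Next Friday: Jan 11 2019.
Next Monday: Jan 14 2019.
The following Friday is Jan 18 2019.

Jan 18 2019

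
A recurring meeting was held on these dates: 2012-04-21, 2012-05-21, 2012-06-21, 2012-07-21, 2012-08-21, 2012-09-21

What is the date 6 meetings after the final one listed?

2013-03-21

Gaps: 30, 31, 30, 31, 31 days — not constant. Every event is on the 21st of the month.
Pattern: the 21st of each month.
October 2012: 2012-10-21.
Next: November 2012 → 2012-11-21.
December 2012: 2012-12-21.
Next: January 2013 → 2013-01-21.
Next: February 2013 → 2013-02-21.
Next: March 2013 → 2013-03-21.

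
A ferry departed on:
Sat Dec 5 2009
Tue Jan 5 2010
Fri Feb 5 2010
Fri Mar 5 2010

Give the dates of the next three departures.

Mon Apr 5 2010, Wed May 5 2010, Sat Jun 5 2010

Each date is the 5th; the gaps (31, 31, 28) track the month lengths.
The rule is the 5th of each month.
Next: April 2010 → Mon Apr 5 2010.
Next: May 2010 → Wed May 5 2010.
Next: June 2010 → Sat Jun 5 2010.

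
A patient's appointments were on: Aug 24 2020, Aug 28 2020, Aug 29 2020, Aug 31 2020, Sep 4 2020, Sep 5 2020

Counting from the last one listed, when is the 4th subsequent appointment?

Sep 14 2020

The gap pattern 4, 1, 2, 4, 1 repeats every 3 events.
These are the Mondays, Fridays and Saturdays of each week.
The following Monday is Sep 7 2020.
The following Friday is Sep 11 2020.
The following Saturday is Sep 12 2020.
Next Monday: Sep 14 2020.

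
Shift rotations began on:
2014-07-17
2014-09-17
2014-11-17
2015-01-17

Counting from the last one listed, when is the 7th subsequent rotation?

2016-03-17

Gaps: 62, 61, 61 days — not constant. Every event is on the 17th of the month.
Pattern: the 17th of every 2 months.
Next: March 2015 → 2015-03-17.
Next: May 2015 → 2015-05-17.
Next: July 2015 → 2015-07-17.
Next: September 2015 → 2015-09-17.
Next: November 2015 → 2015-11-17.
Next: January 2016 → 2016-01-17.
Next: March 2016 → 2016-03-17.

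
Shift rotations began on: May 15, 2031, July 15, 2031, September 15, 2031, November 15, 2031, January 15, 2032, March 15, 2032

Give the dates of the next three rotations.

May 15, 2032; July 15, 2032; September 15, 2032

Each date is the 15th; the gaps (61, 62, 61, 61, 60) track the month lengths.
The rule is the 15th of every 2 months.
Next: May 2032 → May 15, 2032.
July 2032: July 15, 2032.
September 2032: September 15, 2032.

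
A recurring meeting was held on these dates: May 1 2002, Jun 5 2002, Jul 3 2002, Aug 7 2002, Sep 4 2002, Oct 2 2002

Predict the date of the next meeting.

Nov 6 2002

These are Wednesdays at 28- or 35-day spacing (35, 28, 35, 28, 28).
The pattern: 1st Wednesday of the month.
November 2002 — 1st Wednesday is Nov 6 2002.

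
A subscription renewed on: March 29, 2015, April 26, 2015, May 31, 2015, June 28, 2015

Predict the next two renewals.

July 26, 2015; August 30, 2015

All Sundays; the gaps (28, 35, 28) vary with month length.
This is the last Sunday of each month.
July 2015 ends with Sunday July 26, 2015.
Last Sunday of August 2015: August 30, 2015.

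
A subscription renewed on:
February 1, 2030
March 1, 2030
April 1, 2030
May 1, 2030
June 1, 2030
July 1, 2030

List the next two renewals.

August 1, 2030; September 1, 2030

The day-of-month is always 1 (28, 31, 30, 31, 30 days between events).
So this recurs on the 1st of each month.
Next: August 2030 → August 1, 2030.
Next: September 2030 → September 1, 2030.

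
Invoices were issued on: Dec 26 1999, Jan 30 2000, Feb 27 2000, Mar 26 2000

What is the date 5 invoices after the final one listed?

These are Sundays with 35, 28, 28-day gaps.
Each is the final Sunday of its month — Jan 30 2000 is past the 28th, so '4th Sunday' doesn't fit.
Last Sunday of April 2000: Apr 30 2000.
May 2000 ends with Sunday May 28 2000.
June 2000 ends with Sunday Jun 25 2000.
July 2000 ends with Sunday Jul 30 2000.
Last Sunday of August 2000: Aug 27 2000.

Aug 27 2000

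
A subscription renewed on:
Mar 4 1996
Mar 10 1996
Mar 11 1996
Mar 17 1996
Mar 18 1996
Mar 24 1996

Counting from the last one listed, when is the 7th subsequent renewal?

Every event lands on a Monday or Sunday (gaps cycle 6, 1, 6, 1, 6).
So the schedule is: every Monday and Sunday.
The following Monday is Mar 25 1996.
The following Sunday is Mar 31 1996.
Next Monday: Apr 1 1996.
Next Sunday: Apr 7 1996.
The following Monday is Apr 8 1996.
The following Sunday is Apr 14 1996.
The following Monday is Apr 15 1996.

Apr 15 1996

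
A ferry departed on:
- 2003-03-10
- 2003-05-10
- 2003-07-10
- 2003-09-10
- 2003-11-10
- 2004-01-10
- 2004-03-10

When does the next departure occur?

Gaps: 61, 61, 62, 61, 61, 60 days — not constant. Every event is on the 10th of the month.
Pattern: the 10th of every 2 months.
May 2004: 2004-05-10.

2004-05-10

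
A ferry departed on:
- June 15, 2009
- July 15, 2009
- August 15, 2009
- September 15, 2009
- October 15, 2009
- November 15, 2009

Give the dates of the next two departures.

The day-of-month is always 15 (30, 31, 31, 30, 31 days between events).
So this recurs on the 15th of each month.
Next: December 2009 → December 15, 2009.
January 2010: January 15, 2010.

December 15, 2009; January 15, 2010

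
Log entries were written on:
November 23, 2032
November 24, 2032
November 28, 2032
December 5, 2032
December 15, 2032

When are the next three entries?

Intervals are 1, 4, 7, 10 days — an arithmetic progression with common difference 3.
Next gap: 13 days. December 15, 2032 + 13 days = December 28, 2032.
Next gap: 16 days. December 28, 2032 + 16 days = January 13, 2033.
Next gap: 19 days. January 13, 2033 + 19 days = February 1, 2033.

December 28, 2032; January 13, 2033; February 1, 2033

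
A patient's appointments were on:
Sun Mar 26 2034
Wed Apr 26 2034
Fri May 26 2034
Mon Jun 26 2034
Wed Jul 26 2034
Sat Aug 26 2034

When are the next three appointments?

Tue Sep 26 2034, Thu Oct 26 2034, Sun Nov 26 2034

Gaps: 31, 30, 31, 30, 31 days — not constant. Every event is on the 26th of the month.
Pattern: the 26th of each month.
September 2034: Tue Sep 26 2034.
Next: October 2034 → Thu Oct 26 2034.
Next: November 2034 → Sun Nov 26 2034.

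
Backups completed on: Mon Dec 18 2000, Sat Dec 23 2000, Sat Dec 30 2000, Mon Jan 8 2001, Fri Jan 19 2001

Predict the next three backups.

Thu Feb 1 2001, Fri Feb 16 2001, Mon Mar 5 2001

The spacing grows by 2 each time: 5, 7, 9, 11 days.
Next gap: 13 days. Fri Jan 19 2001 + 13 days = Thu Feb 1 2001.
Next gap: 15 days. Thu Feb 1 2001 + 15 days = Fri Feb 16 2001.
Next gap: 17 days. Fri Feb 16 2001 + 17 days = Mon Mar 5 2001.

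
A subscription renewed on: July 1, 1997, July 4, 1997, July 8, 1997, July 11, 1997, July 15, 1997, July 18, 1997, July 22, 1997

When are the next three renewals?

July 25, 1997; July 29, 1997; August 1, 1997

Every event lands on a Tuesday or Friday (gaps cycle 3, 4, 3, 4, 3, 4).
So the schedule is: every Tuesday and Friday.
The following Friday is July 25, 1997.
The following Tuesday is July 29, 1997.
Next Friday: August 1, 1997.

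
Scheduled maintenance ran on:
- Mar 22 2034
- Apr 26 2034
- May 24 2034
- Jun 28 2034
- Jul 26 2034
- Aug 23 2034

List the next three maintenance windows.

Sep 27 2034, Oct 25 2034, Nov 22 2034

All dates are Wednesdays, 35, 28, 35, 28, 28 days apart.
Specifically, the 4th Wednesday of each month.
4th Wednesday of September 2034: Sep 27 2034.
4th Wednesday of October 2034: Oct 25 2034.
4th Wednesday of November 2034: Nov 22 2034.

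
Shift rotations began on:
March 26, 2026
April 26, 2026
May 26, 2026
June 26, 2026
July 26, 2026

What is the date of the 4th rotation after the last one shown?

November 26, 2026

Each date is the 26th; the gaps (31, 30, 31, 30) track the month lengths.
The rule is the 26th of each month.
Next: August 2026 → August 26, 2026.
September 2026: September 26, 2026.
Next: October 2026 → October 26, 2026.
Next: November 2026 → November 26, 2026.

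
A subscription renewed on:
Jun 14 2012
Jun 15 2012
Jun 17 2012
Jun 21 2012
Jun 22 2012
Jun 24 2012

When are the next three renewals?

Gaps: 1, 2, 4, 1, 2 days — not constant, but cyclic with period 3.
The events fall on every Thursday, Friday and Sunday.
The following Thursday is Jun 28 2012.
Next Friday: Jun 29 2012.
Next Sunday: Jul 1 2012.

Jun 28 2012, Jun 29 2012, Jul 1 2012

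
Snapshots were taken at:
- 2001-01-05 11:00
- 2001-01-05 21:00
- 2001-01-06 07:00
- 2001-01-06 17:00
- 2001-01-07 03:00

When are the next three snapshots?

2001-01-07 13:00, 2001-01-07 23:00, 2001-01-08 09:00

The interval is a steady 10 hours (10, 10, 10, 10).
2001-01-07 03:00 + 10 h = 2001-01-07 13:00.
2001-01-07 13:00 + 10 h = 2001-01-07 23:00.
2001-01-07 23:00 + 10 h = 2001-01-08 09:00.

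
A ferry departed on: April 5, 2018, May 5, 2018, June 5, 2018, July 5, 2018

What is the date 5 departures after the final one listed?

December 5, 2018

Each date is the 5th; the gaps (30, 31, 30) track the month lengths.
The rule is the 5th of each month.
Next: August 2018 → August 5, 2018.
September 2018: September 5, 2018.
Next: October 2018 → October 5, 2018.
November 2018: November 5, 2018.
December 2018: December 5, 2018.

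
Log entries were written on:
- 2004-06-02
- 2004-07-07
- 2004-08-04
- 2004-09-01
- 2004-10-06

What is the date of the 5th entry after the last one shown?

These are Wednesdays at 28- or 35-day spacing (35, 28, 28, 35).
The pattern: 1st Wednesday of the month.
November 2004 — 1st Wednesday is 2004-11-03.
December 2004 — 1st Wednesday is 2004-12-01.
1st Wednesday of January 2005: 2005-01-05.
1st Wednesday of February 2005: 2005-02-02.
March 2005 — 1st Wednesday is 2005-03-02.

2005-03-02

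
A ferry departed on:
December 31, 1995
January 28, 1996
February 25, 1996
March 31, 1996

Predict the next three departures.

Every date is a Sunday; gaps 28, 28, 35 days.
Each is the last Sunday of its month (at least one falls on the 29th or later, ruling out '4th Sunday').
Last Sunday of April 1996: April 28, 1996.
Last Sunday of May 1996: May 26, 1996.
Last Sunday of June 1996: June 30, 1996.

April 28, 1996; May 26, 1996; June 30, 1996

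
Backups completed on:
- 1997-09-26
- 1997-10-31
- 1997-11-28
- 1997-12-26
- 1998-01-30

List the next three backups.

1998-02-27, 1998-03-27, 1998-04-24

These are Fridays with 35, 28, 28, 35-day gaps.
Each is the final Friday of its month — 1997-10-31 is past the 28th, so '4th Friday' doesn't fit.
Last Friday of February 1998: 1998-02-27.
March 1998 ends with Friday 1998-03-27.
Last Friday of April 1998: 1998-04-24.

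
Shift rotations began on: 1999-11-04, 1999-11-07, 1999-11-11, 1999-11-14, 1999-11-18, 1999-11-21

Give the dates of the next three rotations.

Every event lands on a Thursday or Sunday (gaps cycle 3, 4, 3, 4, 3).
So the schedule is: every Thursday and Sunday.
The following Thursday is 1999-11-25.
Next Sunday: 1999-11-28.
The following Thursday is 1999-12-02.

1999-11-25, 1999-11-28, 1999-12-02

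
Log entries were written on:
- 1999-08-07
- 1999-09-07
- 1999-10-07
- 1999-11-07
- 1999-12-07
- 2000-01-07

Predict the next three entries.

2000-02-07, 2000-03-07, 2000-04-07

Each date is the 7th; the gaps (31, 30, 31, 30, 31) track the month lengths.
The rule is the 7th of each month.
Next: February 2000 → 2000-02-07.
Next: March 2000 → 2000-03-07.
Next: April 2000 → 2000-04-07.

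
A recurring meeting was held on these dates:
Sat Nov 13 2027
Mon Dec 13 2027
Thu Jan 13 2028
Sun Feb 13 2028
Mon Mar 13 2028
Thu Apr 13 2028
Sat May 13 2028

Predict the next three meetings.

Each date is the 13th; the gaps (30, 31, 31, 29, 31, 30) track the month lengths.
The rule is the 13th of each month.
June 2028: Tue Jun 13 2028.
Next: July 2028 → Thu Jul 13 2028.
August 2028: Sun Aug 13 2028.

Tue Jun 13 2028, Thu Jul 13 2028, Sun Aug 13 2028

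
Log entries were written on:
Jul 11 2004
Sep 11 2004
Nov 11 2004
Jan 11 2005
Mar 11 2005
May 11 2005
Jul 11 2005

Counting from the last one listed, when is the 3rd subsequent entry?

Each date is the 11th; the gaps (62, 61, 61, 59, 61, 61) track the month lengths.
The rule is the 11th of every 2 months.
September 2005: Sep 11 2005.
Next: November 2005 → Nov 11 2005.
Next: January 2006 → Jan 11 2006.

Jan 11 2006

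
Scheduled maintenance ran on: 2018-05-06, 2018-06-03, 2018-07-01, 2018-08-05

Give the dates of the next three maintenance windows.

2018-09-02, 2018-10-07, 2018-11-04

Gaps: 28, 28, 35 days — a mix of 28 and 35. Every date is a Sunday.
Each is the 1st Sunday of its month.
1st Sunday of September 2018: 2018-09-02.
1st Sunday of October 2018: 2018-10-07.
November 2018 — 1st Sunday is 2018-11-04.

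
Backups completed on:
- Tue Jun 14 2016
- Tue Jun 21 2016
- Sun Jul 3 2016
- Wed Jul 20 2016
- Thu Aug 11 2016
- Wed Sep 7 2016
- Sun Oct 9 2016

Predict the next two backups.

Tue Nov 15 2016, Tue Dec 27 2016

The spacing grows by 5 each time: 7, 12, 17, 22, 27, 32 days.
Next gap: 37 days. Sun Oct 9 2016 + 37 days = Tue Nov 15 2016.
Next gap: 42 days. Tue Nov 15 2016 + 42 days = Tue Dec 27 2016.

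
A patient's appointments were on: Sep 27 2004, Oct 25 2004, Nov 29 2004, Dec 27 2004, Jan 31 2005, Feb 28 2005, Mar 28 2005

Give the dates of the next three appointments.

These are Mondays with 28, 35, 28, 35, 28, 28-day gaps.
Each is the final Monday of its month — Nov 29 2004 is past the 28th, so '4th Monday' doesn't fit.
April 2005 ends with Monday Apr 25 2005.
Last Monday of May 2005: May 30 2005.
Last Monday of June 2005: Jun 27 2005.

Apr 25 2005, May 30 2005, Jun 27 2005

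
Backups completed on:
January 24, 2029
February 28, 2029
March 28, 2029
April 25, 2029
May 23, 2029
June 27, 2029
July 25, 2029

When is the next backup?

All dates are Wednesdays, 35, 28, 28, 28, 35, 28 days apart.
Specifically, the 4th Wednesday of each month.
August 2029 — 4th Wednesday is August 22, 2029.

August 22, 2029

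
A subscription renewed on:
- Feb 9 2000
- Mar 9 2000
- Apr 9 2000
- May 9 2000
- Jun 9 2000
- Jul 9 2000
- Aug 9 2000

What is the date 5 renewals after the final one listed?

The day-of-month is always 9 (29, 31, 30, 31, 30, 31 days between events).
So this recurs on the 9th of each month.
Next: September 2000 → Sep 9 2000.
October 2000: Oct 9 2000.
November 2000: Nov 9 2000.
December 2000: Dec 9 2000.
January 2001: Jan 9 2001.

Jan 9 2001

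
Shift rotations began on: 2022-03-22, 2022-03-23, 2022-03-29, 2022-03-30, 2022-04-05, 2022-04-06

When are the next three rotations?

2022-04-12, 2022-04-13, 2022-04-19

The gap pattern 1, 6, 1, 6, 1 repeats every 2 events.
These are the Tuesdays and Wednesdays of each week.
Next Tuesday: 2022-04-12.
The following Wednesday is 2022-04-13.
The following Tuesday is 2022-04-19.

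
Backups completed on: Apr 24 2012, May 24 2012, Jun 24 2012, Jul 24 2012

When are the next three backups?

Each date is the 24th; the gaps (30, 31, 30) track the month lengths.
The rule is the 24th of each month.
Next: August 2012 → Aug 24 2012.
Next: September 2012 → Sep 24 2012.
Next: October 2012 → Oct 24 2012.

Aug 24 2012, Sep 24 2012, Oct 24 2012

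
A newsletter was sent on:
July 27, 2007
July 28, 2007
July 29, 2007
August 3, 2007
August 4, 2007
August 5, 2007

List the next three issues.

August 10, 2007; August 11, 2007; August 12, 2007

Gaps: 1, 1, 5, 1, 1 days — not constant, but cyclic with period 3.
The events fall on every Friday, Saturday and Sunday.
The following Friday is August 10, 2007.
The following Saturday is August 11, 2007.
The following Sunday is August 12, 2007.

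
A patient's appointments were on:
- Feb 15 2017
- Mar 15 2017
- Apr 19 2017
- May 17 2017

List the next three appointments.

Jun 21 2017, Jul 19 2017, Aug 16 2017

These are Wednesdays at 28- or 35-day spacing (28, 35, 28).
The pattern: 3rd Wednesday of the month.
3rd Wednesday of June 2017: Jun 21 2017.
3rd Wednesday of July 2017: Jul 19 2017.
August 2017 — 3rd Wednesday is Aug 16 2017.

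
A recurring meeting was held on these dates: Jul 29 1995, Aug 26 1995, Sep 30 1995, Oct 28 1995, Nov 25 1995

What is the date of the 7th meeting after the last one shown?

Jun 29 1996

Every date is a Saturday; gaps 28, 35, 28, 28 days.
Each is the last Saturday of its month (at least one falls on the 29th or later, ruling out '4th Saturday').
December 1995 ends with Saturday Dec 30 1995.
Last Saturday of January 1996: Jan 27 1996.
February 1996 ends with Saturday Feb 24 1996.
Last Saturday of March 1996: Mar 30 1996.
April 1996 ends with Saturday Apr 27 1996.
May 1996 ends with Saturday May 25 1996.
June 1996 ends with Saturday Jun 29 1996.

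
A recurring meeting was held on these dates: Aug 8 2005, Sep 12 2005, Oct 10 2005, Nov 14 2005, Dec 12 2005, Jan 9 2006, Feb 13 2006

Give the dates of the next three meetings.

Gaps: 35, 28, 35, 28, 28, 35 days — a mix of 28 and 35. Every date is a Monday.
Each is the 2nd Monday of its month.
2nd Monday of March 2006: Mar 13 2006.
2nd Monday of April 2006: Apr 10 2006.
May 2006 — 2nd Monday is May 8 2006.

Mar 13 2006, Apr 10 2006, May 8 2006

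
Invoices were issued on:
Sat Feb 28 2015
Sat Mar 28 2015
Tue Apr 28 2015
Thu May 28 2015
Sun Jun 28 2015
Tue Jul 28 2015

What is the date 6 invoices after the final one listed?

Thu Jan 28 2016

The day-of-month is always 28 (28, 31, 30, 31, 30 days between events).
So this recurs on the 28th of each month.
Next: August 2015 → Fri Aug 28 2015.
September 2015: Mon Sep 28 2015.
October 2015: Wed Oct 28 2015.
November 2015: Sat Nov 28 2015.
December 2015: Mon Dec 28 2015.
January 2016: Thu Jan 28 2016.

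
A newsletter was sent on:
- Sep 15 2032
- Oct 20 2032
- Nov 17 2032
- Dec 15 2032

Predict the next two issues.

Jan 19 2033, Feb 16 2033

Gaps: 35, 28, 28 days — a mix of 28 and 35. Every date is a Wednesday.
Each is the 3rd Wednesday of its month.
3rd Wednesday of January 2033: Jan 19 2033.
3rd Wednesday of February 2033: Feb 16 2033.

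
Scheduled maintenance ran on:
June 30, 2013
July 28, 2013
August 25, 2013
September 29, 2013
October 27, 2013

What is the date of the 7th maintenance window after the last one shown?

May 25, 2014

All Sundays; the gaps (28, 28, 35, 28) vary with month length.
This is the last Sunday of each month.
Last Sunday of November 2013: November 24, 2013.
December 2013 ends with Sunday December 29, 2013.
Last Sunday of January 2014: January 26, 2014.
Last Sunday of February 2014: February 23, 2014.
Last Sunday of March 2014: March 30, 2014.
Last Sunday of April 2014: April 27, 2014.
May 2014 ends with Sunday May 25, 2014.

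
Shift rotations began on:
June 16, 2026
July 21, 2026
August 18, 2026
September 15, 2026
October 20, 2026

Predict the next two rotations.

These are Tuesdays at 28- or 35-day spacing (35, 28, 28, 35).
The pattern: 3rd Tuesday of the month.
3rd Tuesday of November 2026: November 17, 2026.
December 2026 — 3rd Tuesday is December 15, 2026.

November 17, 2026; December 15, 2026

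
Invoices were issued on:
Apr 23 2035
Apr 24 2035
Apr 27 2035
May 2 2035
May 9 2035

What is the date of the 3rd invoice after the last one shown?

Intervals are 1, 3, 5, 7 days — an arithmetic progression with common difference 2.
Next gap: 9 days. May 9 2035 + 9 days = May 18 2035.
Next gap: 11 days. May 18 2035 + 11 days = May 29 2035.
Next gap: 13 days. May 29 2035 + 13 days = Jun 11 2035.

Jun 11 2035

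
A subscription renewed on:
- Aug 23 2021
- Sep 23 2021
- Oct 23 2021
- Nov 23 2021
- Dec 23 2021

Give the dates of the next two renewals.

Gaps: 31, 30, 31, 30 days — not constant. Every event is on the 23rd of the month.
Pattern: the 23rd of each month.
January 2022: Jan 23 2022.
February 2022: Feb 23 2022.

Jan 23 2022, Feb 23 2022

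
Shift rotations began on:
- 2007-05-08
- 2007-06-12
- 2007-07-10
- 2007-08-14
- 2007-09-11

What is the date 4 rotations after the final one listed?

2008-01-08

All dates are Tuesdays, 35, 28, 35, 28 days apart.
Specifically, the 2nd Tuesday of each month.
2nd Tuesday of October 2007: 2007-10-09.
November 2007 — 2nd Tuesday is 2007-11-13.
December 2007 — 2nd Tuesday is 2007-12-11.
January 2008 — 2nd Tuesday is 2008-01-08.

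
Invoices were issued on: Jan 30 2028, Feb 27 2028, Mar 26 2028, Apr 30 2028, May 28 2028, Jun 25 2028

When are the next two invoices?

Jul 30 2028, Aug 27 2028

Every date is a Sunday; gaps 28, 28, 35, 28, 28 days.
Each is the last Sunday of its month (at least one falls on the 29th or later, ruling out '4th Sunday').
Last Sunday of July 2028: Jul 30 2028.
Last Sunday of August 2028: Aug 27 2028.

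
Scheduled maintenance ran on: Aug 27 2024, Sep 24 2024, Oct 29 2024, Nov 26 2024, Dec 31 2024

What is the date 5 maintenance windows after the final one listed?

All Tuesdays; the gaps (28, 35, 28, 35) vary with month length.
This is the last Tuesday of each month.
Last Tuesday of January 2025: Jan 28 2025.
Last Tuesday of February 2025: Feb 25 2025.
Last Tuesday of March 2025: Mar 25 2025.
April 2025 ends with Tuesday Apr 29 2025.
Last Tuesday of May 2025: May 27 2025.

May 27 2025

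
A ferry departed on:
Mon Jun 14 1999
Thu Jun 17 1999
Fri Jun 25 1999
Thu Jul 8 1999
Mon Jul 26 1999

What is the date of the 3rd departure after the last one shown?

Mon Oct 18 1999

Gaps: 3, 8, 13, 18 days — each gap is 5 larger than the previous one.
Next gap: 23 days. Mon Jul 26 1999 + 23 days = Wed Aug 18 1999.
Next gap: 28 days. Wed Aug 18 1999 + 28 days = Wed Sep 15 1999.
Next gap: 33 days. Wed Sep 15 1999 + 33 days = Mon Oct 18 1999.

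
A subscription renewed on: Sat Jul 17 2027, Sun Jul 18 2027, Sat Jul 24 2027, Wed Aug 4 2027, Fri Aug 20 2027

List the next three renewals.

Intervals are 1, 6, 11, 16 days — an arithmetic progression with common difference 5.
Next gap: 21 days. Fri Aug 20 2027 + 21 days = Fri Sep 10 2027.
Next gap: 26 days. Fri Sep 10 2027 + 26 days = Wed Oct 6 2027.
Next gap: 31 days. Wed Oct 6 2027 + 31 days = Sat Nov 6 2027.

Fri Sep 10 2027, Wed Oct 6 2027, Sat Nov 6 2027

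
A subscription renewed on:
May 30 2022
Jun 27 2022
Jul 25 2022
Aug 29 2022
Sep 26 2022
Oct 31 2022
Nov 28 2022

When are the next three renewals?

Dec 26 2022, Jan 30 2023, Feb 27 2023

These are Mondays with 28, 28, 35, 28, 35, 28-day gaps.
Each is the final Monday of its month — May 30 2022 is past the 28th, so '4th Monday' doesn't fit.
Last Monday of December 2022: Dec 26 2022.
Last Monday of January 2023: Jan 30 2023.
February 2023 ends with Monday Feb 27 2023.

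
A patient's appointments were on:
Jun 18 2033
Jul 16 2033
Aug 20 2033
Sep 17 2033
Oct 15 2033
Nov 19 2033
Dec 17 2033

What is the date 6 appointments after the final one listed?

Jun 17 2034

Gaps: 28, 35, 28, 28, 35, 28 days — a mix of 28 and 35. Every date is a Saturday.
Each is the 3rd Saturday of its month.
January 2034 — 3rd Saturday is Jan 21 2034.
February 2034 — 3rd Saturday is Feb 18 2034.
March 2034 — 3rd Saturday is Mar 18 2034.
April 2034 — 3rd Saturday is Apr 15 2034.
3rd Saturday of May 2034: May 20 2034.
June 2034 — 3rd Saturday is Jun 17 2034.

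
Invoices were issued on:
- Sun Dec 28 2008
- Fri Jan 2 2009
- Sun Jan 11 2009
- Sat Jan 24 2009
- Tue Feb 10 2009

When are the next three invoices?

Tue Mar 3 2009, Sat Mar 28 2009, Sun Apr 26 2009

The spacing grows by 4 each time: 5, 9, 13, 17 days.
Next gap: 21 days. Tue Feb 10 2009 + 21 days = Tue Mar 3 2009.
Next gap: 25 days. Tue Mar 3 2009 + 25 days = Sat Mar 28 2009.
Next gap: 29 days. Sat Mar 28 2009 + 29 days = Sun Apr 26 2009.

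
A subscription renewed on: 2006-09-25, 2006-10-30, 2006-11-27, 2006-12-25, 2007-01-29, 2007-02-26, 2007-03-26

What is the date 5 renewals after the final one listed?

2007-08-27

These are Mondays with 35, 28, 28, 35, 28, 28-day gaps.
Each is the final Monday of its month — 2006-10-30 is past the 28th, so '4th Monday' doesn't fit.
Last Monday of April 2007: 2007-04-30.
Last Monday of May 2007: 2007-05-28.
June 2007 ends with Monday 2007-06-25.
July 2007 ends with Monday 2007-07-30.
Last Monday of August 2007: 2007-08-27.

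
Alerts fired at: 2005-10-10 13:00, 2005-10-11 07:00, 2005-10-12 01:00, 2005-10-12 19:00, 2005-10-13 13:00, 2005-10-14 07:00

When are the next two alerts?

The interval is a steady 18 hours (18, 18, 18, 18, 18).
2005-10-14 07:00 + 18 h = 2005-10-15 01:00.
2005-10-15 01:00 + 18 h = 2005-10-15 19:00.

2005-10-15 01:00, 2005-10-15 19:00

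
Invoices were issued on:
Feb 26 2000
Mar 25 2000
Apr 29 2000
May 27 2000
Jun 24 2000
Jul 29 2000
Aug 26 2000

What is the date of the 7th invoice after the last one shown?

Every date is a Saturday; gaps 28, 35, 28, 28, 35, 28 days.
Each is the last Saturday of its month (at least one falls on the 29th or later, ruling out '4th Saturday').
Last Saturday of September 2000: Sep 30 2000.
October 2000 ends with Saturday Oct 28 2000.
November 2000 ends with Saturday Nov 25 2000.
December 2000 ends with Saturday Dec 30 2000.
January 2001 ends with Saturday Jan 27 2001.
February 2001 ends with Saturday Feb 24 2001.
March 2001 ends with Saturday Mar 31 2001.

Mar 31 2001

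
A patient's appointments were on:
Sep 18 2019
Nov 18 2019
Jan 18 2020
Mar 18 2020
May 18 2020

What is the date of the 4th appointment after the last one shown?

Each date is the 18th; the gaps (61, 61, 60, 61) track the month lengths.
The rule is the 18th of every 2 months.
July 2020: Jul 18 2020.
September 2020: Sep 18 2020.
November 2020: Nov 18 2020.
Next: January 2021 → Jan 18 2021.

Jan 18 2021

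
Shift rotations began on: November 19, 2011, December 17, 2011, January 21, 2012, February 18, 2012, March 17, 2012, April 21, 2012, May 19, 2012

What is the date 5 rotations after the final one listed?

October 20, 2012

All dates are Saturdays, 28, 35, 28, 28, 35, 28 days apart.
Specifically, the 3rd Saturday of each month.
3rd Saturday of June 2012: June 16, 2012.
3rd Saturday of July 2012: July 21, 2012.
August 2012 — 3rd Saturday is August 18, 2012.
September 2012 — 3rd Saturday is September 15, 2012.
3rd Saturday of October 2012: October 20, 2012.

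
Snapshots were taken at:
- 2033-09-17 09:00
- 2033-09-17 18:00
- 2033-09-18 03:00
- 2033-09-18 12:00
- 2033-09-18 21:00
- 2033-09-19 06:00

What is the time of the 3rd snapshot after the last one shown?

Spacing: 9, 9, 9, 9, 9 h — constant 9 h.
2033-09-19 06:00 + 9 h = 2033-09-19 15:00.
2033-09-19 15:00 + 9 h = 2033-09-20 00:00.
2033-09-20 00:00 + 9 h = 2033-09-20 09:00.

2033-09-20 09:00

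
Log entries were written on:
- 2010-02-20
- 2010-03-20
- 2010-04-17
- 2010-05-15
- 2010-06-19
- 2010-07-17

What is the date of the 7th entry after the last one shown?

All dates are Saturdays, 28, 28, 28, 35, 28 days apart.
Specifically, the 3rd Saturday of each month.
3rd Saturday of August 2010: 2010-08-21.
3rd Saturday of September 2010: 2010-09-18.
3rd Saturday of October 2010: 2010-10-16.
3rd Saturday of November 2010: 2010-11-20.
3rd Saturday of December 2010: 2010-12-18.
January 2011 — 3rd Saturday is 2011-01-15.
3rd Saturday of February 2011: 2011-02-19.

2011-02-19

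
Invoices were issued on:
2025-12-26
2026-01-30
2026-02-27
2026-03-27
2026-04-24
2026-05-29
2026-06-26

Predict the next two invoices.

Every date is a Friday; gaps 35, 28, 28, 28, 35, 28 days.
Each is the last Friday of its month (at least one falls on the 29th or later, ruling out '4th Friday').
July 2026 ends with Friday 2026-07-31.
Last Friday of August 2026: 2026-08-28.

2026-07-31, 2026-08-28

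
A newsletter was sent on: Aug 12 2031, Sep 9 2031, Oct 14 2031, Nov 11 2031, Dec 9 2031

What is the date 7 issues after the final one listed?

Gaps: 28, 35, 28, 28 days — a mix of 28 and 35. Every date is a Tuesday.
Each is the 2nd Tuesday of its month.
January 2032 — 2nd Tuesday is Jan 13 2032.
2nd Tuesday of February 2032: Feb 10 2032.
2nd Tuesday of March 2032: Mar 9 2032.
2nd Tuesday of April 2032: Apr 13 2032.
May 2032 — 2nd Tuesday is May 11 2032.
2nd Tuesday of June 2032: Jun 8 2032.
July 2032 — 2nd Tuesday is Jul 13 2032.

Jul 13 2032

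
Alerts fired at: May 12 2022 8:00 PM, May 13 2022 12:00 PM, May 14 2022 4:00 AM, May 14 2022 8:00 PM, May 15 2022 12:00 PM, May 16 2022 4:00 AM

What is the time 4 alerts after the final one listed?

May 18 2022 8:00 PM

The interval is a steady 16 hours (16, 16, 16, 16, 16).
May 16 2022 4:00 AM + 16 h = May 16 2022 8:00 PM.
May 16 2022 8:00 PM + 16 h = May 17 2022 12:00 PM.
May 17 2022 12:00 PM + 16 h = May 18 2022 4:00 AM.
May 18 2022 4:00 AM + 16 h = May 18 2022 8:00 PM.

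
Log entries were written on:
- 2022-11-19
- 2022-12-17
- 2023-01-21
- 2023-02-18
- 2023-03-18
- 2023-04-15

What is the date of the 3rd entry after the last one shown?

All dates are Saturdays, 28, 35, 28, 28, 28 days apart.
Specifically, the 3rd Saturday of each month.
May 2023 — 3rd Saturday is 2023-05-20.
June 2023 — 3rd Saturday is 2023-06-17.
July 2023 — 3rd Saturday is 2023-07-15.

2023-07-15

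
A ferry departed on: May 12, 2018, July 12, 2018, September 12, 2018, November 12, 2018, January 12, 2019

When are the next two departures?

March 12, 2019; May 12, 2019

Each date is the 12th; the gaps (61, 62, 61, 61) track the month lengths.
The rule is the 12th of every 2 months.
March 2019: March 12, 2019.
Next: May 2019 → May 12, 2019.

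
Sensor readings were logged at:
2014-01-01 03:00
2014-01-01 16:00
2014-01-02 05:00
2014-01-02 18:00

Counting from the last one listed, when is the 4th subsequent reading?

Gaps: 13, 13, 13 hours — each event is 13 hours after the previous one.
2014-01-02 18:00 + 13 h = 2014-01-03 07:00.
2014-01-03 07:00 + 13 h = 2014-01-03 20:00.
2014-01-03 20:00 + 13 h = 2014-01-04 09:00.
2014-01-04 09:00 + 13 h = 2014-01-04 22:00.

2014-01-04 22:00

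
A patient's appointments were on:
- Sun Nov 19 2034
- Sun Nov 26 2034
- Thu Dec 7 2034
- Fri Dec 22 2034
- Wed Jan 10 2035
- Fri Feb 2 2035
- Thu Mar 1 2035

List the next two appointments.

The spacing grows by 4 each time: 7, 11, 15, 19, 23, 27 days.
Next gap: 31 days. Thu Mar 1 2035 + 31 days = Sun Apr 1 2035.
Next gap: 35 days. Sun Apr 1 2035 + 35 days = Sun May 6 2035.

Sun Apr 1 2035, Sun May 6 2035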